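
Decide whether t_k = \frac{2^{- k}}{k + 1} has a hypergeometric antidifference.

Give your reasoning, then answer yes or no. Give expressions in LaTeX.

t_(k+1)/t_k = (k + 1)/(2*(k + 2)).
Normal form (A,B,C) = (k/2 + 1/2, k + 2, 1).
Set up (k/2 + 1/2)·f(k+1) − (k + 1)·f(k) − (1) = 0.
Degrees (1,1,0) ⇒ d ≤ -1.
deg f ≤ -1 is impossible — no certificate.

No. Not Gosper-summable.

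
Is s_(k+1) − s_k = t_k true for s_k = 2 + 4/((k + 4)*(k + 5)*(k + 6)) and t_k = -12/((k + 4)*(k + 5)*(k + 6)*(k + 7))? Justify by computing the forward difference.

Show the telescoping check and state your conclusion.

valid (s_(k+1) − s_k reduces to t_k)

s_(k+1) = 2 + 4/((k + 5)*(k + 6)*(k + 7))
s_(k+1) − s_k = -12/((k + 4)*(k + 5)*(k + 6)*(k + 7))
(s_(k+1) − s_k) − t_k = 0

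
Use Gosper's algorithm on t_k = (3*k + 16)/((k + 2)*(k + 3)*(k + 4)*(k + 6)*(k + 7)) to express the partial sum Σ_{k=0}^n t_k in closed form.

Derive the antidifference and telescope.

The ratio is (k + 2)*(k + 6)*(3*k + 19)/((k + 5)*(k + 8)*(3*k + 16)).
Take A(k)=k + 2, B(k)=k + 8, C(k)=k**2 + 31*k/3 + 80/3.
Need (k + 2)·f(k+1) − (k + 7)·f(k) = k**2 + 31*k/3 + 80/3.
Bound: deg f ≤ 5.
Solving with deg f ≤ 5: f(k) = k*(k + 4)*(k + 5)*(k**2 + 11*k + 36)/108.
So s_k = (B(k−1)f/C)·t_k = (k*(k + 4)*(k + 7)*(k**2 + 11*k + 36)/(36*(3*k + 16)))·t_k = k*(k**2 + 11*k + 36)/(36*(k**3 + 11*k**2 + 36*k + 36)).
Δs = (3*k + 16)/(k**5 + 22*k**4 + 185*k**3 + 740*k**2 + 1404*k + 1008), as required.
s_(n+1) = (n**3 + 14*n**2 + 61*n + 48)/(36*(n**3 + 14*n**2 + 61*n + 84)) and s_(0) = 0, so S(n) = (n**3 + 14*n**2 + 61*n + 48)/(36*(n**3 + 14*n**2 + 61*n + 84)).

S(n) = (n**3 + 14*n**2 + 61*n + 48)/(36*(n**3 + 14*n**2 + 61*n + 84))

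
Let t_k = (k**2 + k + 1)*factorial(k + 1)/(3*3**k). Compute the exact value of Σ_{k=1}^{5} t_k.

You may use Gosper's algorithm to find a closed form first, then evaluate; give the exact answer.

r(k) = (k + 2)*(k + (k + 1)**2 + 2)/(3*(k**2 + k + 1)) after simplifying.
Normal form (A,B,C) = (k/3 + 2/3, 1, k**2 + k + 1).
Need (k/3 + 2/3)·f(k+1) − (1)·f(k) = k**2 + k + 1.
d = 1 from the (1,0,2) case.
Solve for f: f(k) = 3*(k + 1) (degree 1 ≤ 1).
Certificate R = B(k−1)f/C = 3*(k + 1)/(k**2 + k + 1) gives s_k = (k + 1)*factorial(k + 1)/3**k.
s_(k+1) − s_k = (k**2 + k + 1)*factorial(k + 1)/(3*3**k) = t_k.
Sum = s_(6) − s_(1); s_(6) = 3920/81, s_(1) = 4/3 ⇒ 3812/81.

Σ = 3812/81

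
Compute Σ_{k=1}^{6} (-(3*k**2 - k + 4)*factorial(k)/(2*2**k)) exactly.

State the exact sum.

r(k) = (k + 1)*(-k + 3*(k + 1)**2 + 3)/(2*(3*k**2 - k + 4)) after simplifying.
Factor: A=k/2 + 1/2; B=1; C=k**2 - k/3 + 4/3.
Key eq: (k/2 + 1/2)·f(k+1) = (1)·f(k) + (k**2 - k/3 + 4/3).
From deg A=1, deg B=0, deg C=2: d=1.
A polynomial solution: f(k) = 2*(3*k - 1)/3.
Then R = B(k−1)f/C = 2*(3*k - 1)/(3*k**2 - k + 4), so s_k = R(k)·t_k = -(3*k - 1)*factorial(k)/2**k.
Check: Δs_k = -(3*k**2 - k + 4)*factorial(k)/(2*2**k). ✓
Telescoping: Σ = s_(7) − s_(1) = -1575/2 − (-1) = -1573/2.

Σ = -1573/2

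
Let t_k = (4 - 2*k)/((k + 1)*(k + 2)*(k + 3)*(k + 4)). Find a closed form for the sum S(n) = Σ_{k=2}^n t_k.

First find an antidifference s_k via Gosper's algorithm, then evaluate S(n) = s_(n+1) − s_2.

t_(k+1)/t_k = (k - 1)*(k + 1)/((k - 2)*(k + 5)).
Normal form (A,B,C) = (k + 1, k + 5, k - 2).
f must satisfy (k + 1)·f(k+1) − (k + 4)·f(k) = k - 2.
From deg A=1, deg B=1, deg C=1: d=3.
Solving with deg f ≤ 3: f(k) = -k*(k**2 + 6*k + 17)/12.
Certificate R = B(k−1)f/C = -k*(k + 4)*(k**2 + 6*k + 17)/(12*(k - 2)) gives s_k = k*(k**2 + 6*k + 17)/(6*(k + 1)*(k + 2)*(k + 3)).
s_(k+1) − s_k = 2*(2 - k)/(k**4 + 10*k**3 + 35*k**2 + 50*k + 24) = t_k.
Telescope: S(n) = s_(n+1) − s_(2) = (n**3 + 9*n**2 + 32*n + 24)/(6*(n**3 + 9*n**2 + 26*n + 24)) − (11/60) = (-n**3 - 9*n**2 + 34*n - 24)/(60*(n**3 + 9*n**2 + 26*n + 24)).

S(n) = (-n**3 - 9*n**2 + 34*n - 24)/(60*(n**3 + 9*n**2 + 26*n + 24))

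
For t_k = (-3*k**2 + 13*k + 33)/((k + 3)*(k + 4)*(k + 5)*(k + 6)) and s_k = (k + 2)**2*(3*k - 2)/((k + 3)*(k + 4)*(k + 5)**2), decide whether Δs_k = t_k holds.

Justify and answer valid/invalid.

s_(k+1) = (k + 3)**2*(3*k + 1)/((k + 4)*(k + 5)*(k + 6)**2)
s_(k+1) − s_k = (-(k + 2)**2*(k + 6)**2*(3*k - 2) + (k + 3)**3*(k + 5)*(3*k + 1))/((k + 3)*(k + 4)*(k + 5)**2*(k + 6)**2)
(s_(k+1) − s_k) − t_k = 9*(2*k**3 + 8*k**2 - 26*k - 63)/(k**6 + 29*k**5 + 347*k**4 + 2191*k**3 + 7692*k**2 + 14220*k + 10800)

Invalid: residual 9*(2*k**3 + 8*k**2 - 26*k - 63)/(k**6 + 29*k**5 + 347*k**4 + 2191*k**3 + 7692*k**2 + 14220*k + 10800) ≠ 0.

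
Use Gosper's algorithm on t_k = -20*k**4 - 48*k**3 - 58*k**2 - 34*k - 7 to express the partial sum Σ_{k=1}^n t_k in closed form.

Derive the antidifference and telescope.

t_(k+1)/t_k = (20*k**4 + 128*k**3 + 322*k**2 + 374*k + 167)/(20*k**4 + 48*k**3 + 58*k**2 + 34*k + 7).
Gosper form: A/B · C(k+1)/C(k) with A=1, B=1, C=k**4 + 12*k**3/5 + 29*k**2/10 + 17*k/10 + 7/20.
Need (1)·f(k+1) − (1)·f(k) = k**4 + 12*k**3/5 + 29*k**2/10 + 17*k/10 + 7/20.
deg f ≤ 5 (via 0,0,4).
A polynomial solution: f(k) = k*(2*k - 1)*(2*k**3 + 2*k**2 + 2*k + 1)/20.
Get s_k = R·t_k = -4*k**5 - 2*k**4 - 2*k**3 + k with R(k) = B(k−1)f(k)/C(k) = k*(2*k - 1)*(2*k**3 + 2*k**2 + 2*k + 1)/(20*k**4 + 48*k**3 + 58*k**2 + 34*k + 7).
Δs = -20*k**4 - 48*k**3 - 58*k**2 - 34*k - 7, as required.
Telescope: S(n) = s_(n+1) − s_(1) = -4*n**5 - 22*n**4 - 50*n**3 - 58*n**2 - 33*n - 7 − (-7) = n*(-4*n**4 - 22*n**3 - 50*n**2 - 58*n - 33).

S(n) = n*(-4*n**4 - 22*n**3 - 50*n**2 - 58*n - 33)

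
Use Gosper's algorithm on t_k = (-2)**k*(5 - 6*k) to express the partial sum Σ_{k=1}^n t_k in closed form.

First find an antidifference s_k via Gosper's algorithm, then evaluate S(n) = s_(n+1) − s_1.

Ratio r(k) = 2*(-6*k - 1)/(6*k - 5).
Take A(k)=-2, B(k)=1, C(k)=k - 5/6.
Set up (-2)·f(k+1) − (1)·f(k) − (k - 5/6) = 0.
From deg A=0, deg B=0, deg C=1: d=1.
Match coefficients ⇒ f(k) = -(2*k - 3)/6.
Certificate R = B(k−1)f/C = -(2*k - 3)/(6*k - 5) gives s_k = (-2)**k*(2*k - 3).
Verify: (-2)**k*(5 - 6*k) matches t_k.
s_(n+1) = (-2)**(n + 1)*(2*n - 1) and s_(1) = 2, so S(n) = -4*(-2)**n*n + 2*(-2)**n - 2.

S(n) = -4*(-2)**n*n + 2*(-2)**n - 2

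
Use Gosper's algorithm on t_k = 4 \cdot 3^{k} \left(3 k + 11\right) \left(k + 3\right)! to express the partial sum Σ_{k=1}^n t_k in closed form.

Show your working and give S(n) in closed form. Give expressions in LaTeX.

S(n) = 12 \cdot 3^{n} \left(n + 4\right)! - 288

t_(k+1)/t_k = 3*(k + 4)*(3*k + 14)/(3*k + 11).
So A=3*k + 12 and B=1, with C=k + 11/3.
Key eq: (3*k + 12)·f(k+1) = (1)·f(k) + (k + 11/3).
deg f ≤ 0 (via 1,0,1).
Match coefficients ⇒ f(k) = 1/3.
Then R = B(k−1)f/C = 1/(3*k + 11), so s_k = R(k)·t_k = 4*3**k*factorial(k + 3).
Verify: 4*3**k*(3*k + 11)*factorial(k + 3) matches t_k.
Telescope: S(n) = s_(n+1) − s_(1) = 12*3**n*factorial(n + 4) − (288) = 12*3**n*factorial(n + 4) - 288.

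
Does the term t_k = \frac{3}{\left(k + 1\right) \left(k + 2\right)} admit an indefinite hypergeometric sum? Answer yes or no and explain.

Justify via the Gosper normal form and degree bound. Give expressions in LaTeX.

Ratio r(k) = (k + 1)/(k + 3).
Normal form (A,B,C) = (k + 1, k + 3, 1).
Need (k + 1)·f(k+1) − (k + 2)·f(k) = 1.
deg f ≤ 1 (via 1,1,0).
Coefficient equations give f(k) = k.
So s_k = (B(k−1)f/C)·t_k = (k*(k + 2))·t_k = 3*k/(k + 1).
Δs = 3/(k**2 + 3*k + 2), as required.

Yes. s_k = \frac{3 k}{k + 1}.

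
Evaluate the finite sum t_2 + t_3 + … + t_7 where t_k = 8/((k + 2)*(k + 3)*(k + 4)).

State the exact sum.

Σ = 9/55

Ratio r(k) = (k + 2)/(k + 5).
So A=k + 2 and B=k + 5, with C=1.
Set up (k + 2)·f(k+1) − (k + 4)·f(k) − (1) = 0.
deg f ≤ 2 (via 1,1,0).
Solve for f: f(k) = k*(k + 5)/12 (degree 2 ≤ 2).
So s_k = (B(k−1)f/C)·t_k = (k*(k + 4)*(k + 5)/12)·t_k = 2*k*(k + 5)/(3*(k + 2)*(k + 3)).
s_(k+1) − s_k = 8/(k**3 + 9*k**2 + 26*k + 24) = t_k.
Σ_(k=2)^(7) t_k = s_(8) − s_(2) = 104/165 − (7/15) = 9/55.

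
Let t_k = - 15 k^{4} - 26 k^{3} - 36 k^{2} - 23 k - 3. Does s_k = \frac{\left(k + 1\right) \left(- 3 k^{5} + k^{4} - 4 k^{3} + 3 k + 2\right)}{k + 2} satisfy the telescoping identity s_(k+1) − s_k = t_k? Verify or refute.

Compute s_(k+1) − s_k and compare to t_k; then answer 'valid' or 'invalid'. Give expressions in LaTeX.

Invalid: residual \frac{12 k^{5} + 57 k^{4} + 84 k^{3} + 95 k^{2} + 52 k + 8}{k^{2} + 5 k + 6} ≠ 0.

s_(k+1) = (k + 2)*(3*k - 3*(k + 1)**5 + (k + 1)**4 - 4*(k + 1)**3 + 5)/(k + 3)
s_(k+1) − s_k = (-15*k**6 - 89*k**5 - 199*k**4 - 275*k**3 - 239*k**2 - 101*k - 10)/(k**2 + 5*k + 6)
(s_(k+1) − s_k) − t_k = (12*k**5 + 57*k**4 + 84*k**3 + 95*k**2 + 52*k + 8)/(k**2 + 5*k + 6)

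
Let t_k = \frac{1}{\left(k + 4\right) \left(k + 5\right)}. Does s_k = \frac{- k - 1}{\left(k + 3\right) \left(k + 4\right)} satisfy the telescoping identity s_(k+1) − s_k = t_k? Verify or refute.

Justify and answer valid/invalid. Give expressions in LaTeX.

s_(k+1) = (-k - 2)/((k + 4)*(k + 5))
s_(k+1) − s_k = (k - 1)/(k**3 + 12*k**2 + 47*k + 60)
(s_(k+1) − s_k) − t_k = -4/(k**3 + 12*k**2 + 47*k + 60)

Invalid: residual - \frac{4}{k^{3} + 12 k^{2} + 47 k + 60} ≠ 0.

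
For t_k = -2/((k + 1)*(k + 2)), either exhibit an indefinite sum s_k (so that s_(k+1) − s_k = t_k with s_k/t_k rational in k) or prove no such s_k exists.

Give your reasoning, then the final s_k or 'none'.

s_k = -2*k/(k + 1)

t_(k+1)/t_k = (k + 1)/(k + 3).
Gosper form: A/B · C(k+1)/C(k) with A=k + 1, B=k + 3, C=1.
Need (k + 1)·f(k+1) − (k + 2)·f(k) = 1.
deg f ≤ 1 (via 1,1,0).
Coefficient equations give f(k) = k.
Get s_k = R·t_k = -2*k/(k + 1) with R(k) = B(k−1)f(k)/C(k) = k*(k + 2).
Δs = -2/(k**2 + 3*k + 2), as required.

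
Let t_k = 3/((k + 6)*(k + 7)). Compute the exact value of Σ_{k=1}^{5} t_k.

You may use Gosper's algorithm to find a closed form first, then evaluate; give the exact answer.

Compute t_(k+1)/t_k: get (k + 6)/(k + 8).
Normal form (A,B,C) = (k + 6, k + 8, 1).
f must satisfy (k + 6)·f(k+1) − (k + 7)·f(k) = 1.
deg f ≤ 1 (via 1,1,0).
Solving with deg f ≤ 1: f(k) = k/6.
So s_k = (B(k−1)f/C)·t_k = (k*(k + 7)/6)·t_k = k/(2*(k + 6)).
Verify: 3/(k**2 + 13*k + 42) matches t_k.
Sum = s_(6) − s_(1); s_(6) = 1/4, s_(1) = 1/14 ⇒ 5/28.

Σ = 5/28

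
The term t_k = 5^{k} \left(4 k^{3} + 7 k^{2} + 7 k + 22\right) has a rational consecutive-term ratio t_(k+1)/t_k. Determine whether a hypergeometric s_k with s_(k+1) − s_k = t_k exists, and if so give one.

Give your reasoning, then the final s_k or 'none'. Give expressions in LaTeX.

s_k = 5^{k} \left(k^{3} - 2 k^{2} + 3 k + 3\right)

r(k) = 5*(4*k**3 + 19*k**2 + 33*k + 40)/(4*k**3 + 7*k**2 + 7*k + 22) after simplifying.
Take A(k)=5, B(k)=1, C(k)=k**3 + 7*k**2/4 + 7*k/4 + 11/2.
Need (5)·f(k+1) − (1)·f(k) = k**3 + 7*k**2/4 + 7*k/4 + 11/2.
Bound: deg f ≤ 3.
Solve for f: f(k) = (k**3 - 2*k**2 + 3*k + 3)/4 (degree 3 ≤ 3).
So s_k = (B(k−1)f/C)·t_k = ((k**3 - 2*k**2 + 3*k + 3)/(4*k**3 + 7*k**2 + 7*k + 22))·t_k = 5**k*(k**3 - 2*k**2 + 3*k + 3).
Δs = 5**k*(4*k**3 + 7*k**2 + 7*k + 22), as required.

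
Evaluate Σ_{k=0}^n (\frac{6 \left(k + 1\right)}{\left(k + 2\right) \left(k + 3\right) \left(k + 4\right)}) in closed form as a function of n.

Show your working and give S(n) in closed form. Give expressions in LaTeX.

S(n) = \frac{3 \left(n^{2} + 3 n + 2\right)}{2 \left(n^{2} + 7 n + 12\right)}

Step 1: r(k) = (k + 2)**2/((k + 1)*(k + 5)).
Factor: A=k + 2; B=k + 5; C=k + 1.
f must satisfy (k + 2)·f(k+1) − (k + 4)·f(k) = k + 1.
Degrees (1,1,1) ⇒ d ≤ 2.
Coefficient equations give f(k) = k*(k + 1)/4.
So s_k = (B(k−1)f/C)·t_k = (k*(k + 4)/4)·t_k = 3*k*(k + 1)/(2*(k + 2)*(k + 3)).
Check: Δs_k = 6*(k + 1)/(k**3 + 9*k**2 + 26*k + 24). ✓
Telescope: S(n) = s_(n+1) − s_(0) = 3*(n**2 + 3*n + 2)/(2*(n**2 + 7*n + 12)) − (0) = 3*(n**2 + 3*n + 2)/(2*(n**2 + 7*n + 12)).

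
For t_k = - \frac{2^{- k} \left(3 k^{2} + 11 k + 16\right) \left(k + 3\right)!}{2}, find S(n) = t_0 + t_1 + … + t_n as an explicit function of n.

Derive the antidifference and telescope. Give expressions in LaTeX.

S(n) = 12 - \frac{3 \cdot 2^{- n} n \left(n + 4\right)!}{2} - \frac{5 \cdot 2^{- n} \left(n + 4\right)!}{2}

t_(k+1)/t_k = (k + 4)*(11*k + 3*(k + 1)**2 + 27)/(2*(3*k**2 + 11*k + 16)).
Take A(k)=k/2 + 2, B(k)=1, C(k)=k**2 + 11*k/3 + 16/3.
Key eq: (k/2 + 2)·f(k+1) = (1)·f(k) + (k**2 + 11*k/3 + 16/3).
Degrees (1,0,2) ⇒ d ≤ 1.
Solving with deg f ≤ 1: f(k) = 2*(3*k + 2)/3.
R(k) = B(k−1)·f(k)/C(k) = 2*(3*k + 2)/(3*k**2 + 11*k + 16); s_k = R·t_k = -(3*k + 2)*factorial(k + 3)/2**k.
Verify: -(3*k**2 + 11*k + 16)*factorial(k + 3)/(2*2**k) matches t_k.
Telescope: S(n) = s_(n+1) − s_(0) = -2**(-n - 1)*(3*n + 5)*factorial(n + 4) − (-12) = 12 - 3*n*factorial(n + 4)/(2*2**n) - 5*factorial(n + 4)/(2*2**n).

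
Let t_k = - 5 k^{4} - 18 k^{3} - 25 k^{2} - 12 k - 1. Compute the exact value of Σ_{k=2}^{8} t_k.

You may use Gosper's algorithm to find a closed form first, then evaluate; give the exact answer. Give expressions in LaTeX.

Σ = -72667

Ratio r(k) = (5*k**4 + 38*k**3 + 109*k**2 + 136*k + 61)/(5*k**4 + 18*k**3 + 25*k**2 + 12*k + 1).
Normal form (A,B,C) = (1, 1, k**4 + 18*k**3/5 + 5*k**2 + 12*k/5 + 1/5).
Set up (1)·f(k+1) − (1)·f(k) − (k**4 + 18*k**3/5 + 5*k**2 + 12*k/5 + 1/5) = 0.
From deg A=0, deg B=0, deg C=4: d=5.
A polynomial solution: f(k) = k*(k**4 + 2*k**3 + k**2 - 2*k - 1)/5.
Get s_k = R·t_k = k*(-k**4 - 2*k**3 - k**2 + 2*k + 1) with R(k) = B(k−1)f(k)/C(k) = k*(k**4 + 2*k**3 + k**2 - 2*k - 1)/(5*k**4 + 18*k**3 + 25*k**2 + 12*k + 1).
Δs = -5*k**4 - 18*k**3 - 25*k**2 - 12*k - 1, as required.
Evaluate s at k=9 and k=2: -72729 and -62; difference -72667.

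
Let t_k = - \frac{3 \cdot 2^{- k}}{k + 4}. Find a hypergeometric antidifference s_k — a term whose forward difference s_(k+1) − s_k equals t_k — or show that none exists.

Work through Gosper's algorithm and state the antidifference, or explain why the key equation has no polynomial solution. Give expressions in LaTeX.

none — t_k is not Gosper-summable

Step 1: r(k) = (k + 4)/(2*(k + 5)).
Factor: A=k/2 + 2; B=k + 5; C=1.
f must satisfy (k/2 + 2)·f(k+1) − (k + 4)·f(k) = 1.
Degrees (1,1,0) ⇒ d ≤ -1.
d = -1 < 0 ⇒ no nonzero polynomial f; not summable.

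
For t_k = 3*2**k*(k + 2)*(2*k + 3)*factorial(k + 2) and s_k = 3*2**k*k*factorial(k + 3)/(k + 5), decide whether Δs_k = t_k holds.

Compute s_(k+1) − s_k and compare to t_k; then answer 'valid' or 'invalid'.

Invalid: residual -6*2**k*(2*k**3 + 17*k**2 + 40*k + 30)*factorial(k + 2)/((k + 5)*(k + 6)) ≠ 0.

s_(k+1) = 6*2**k*(k + 1)*factorial(k + 4)/(k + 6)
s_(k+1) − s_k = 3*2**k*(2*k**3 + 19*k**2 + 52*k + 40)*factorial(k + 3)/((k + 5)*(k + 6))
(s_(k+1) − s_k) − t_k = -6*2**k*(2*k**3 + 17*k**2 + 40*k + 30)*factorial(k + 2)/((k + 5)*(k + 6))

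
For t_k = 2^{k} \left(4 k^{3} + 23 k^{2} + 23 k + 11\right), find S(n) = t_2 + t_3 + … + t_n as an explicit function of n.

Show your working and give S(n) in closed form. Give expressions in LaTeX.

Compute t_(k+1)/t_k: get 2*(4*k**3 + 35*k**2 + 81*k + 61)/(4*k**3 + 23*k**2 + 23*k + 11).
Normal form (A,B,C) = (2, 1, k**3 + 23*k**2/4 + 23*k/4 + 11/4).
Need (2)·f(k+1) − (1)·f(k) = k**3 + 23*k**2/4 + 23*k/4 + 11/4.
Degrees (0,0,3) ⇒ d ≤ 3.
Coefficient equations give f(k) = (4*k**3 - k**2 + 3*k - 1)/4.
Certificate R = B(k−1)f/C = (4*k**3 - k**2 + 3*k - 1)/(4*k**3 + 23*k**2 + 23*k + 11) gives s_k = 2**k*(4*k**3 - k**2 + 3*k - 1).
Δs = 2**k*(4*k**3 + 23*k**2 + 23*k + 11), as required.
s_(n+1) = 2**(n + 1)*(4*n**3 + 11*n**2 + 13*n + 5) and s_(2) = 132, so S(n) = 8*2**n*n**3 + 22*2**n*n**2 + 26*2**n*n + 10*2**n - 132.

S(n) = 8 \cdot 2^{n} n^{3} + 22 \cdot 2^{n} n^{2} + 26 \cdot 2^{n} n + 10 \cdot 2^{n} - 132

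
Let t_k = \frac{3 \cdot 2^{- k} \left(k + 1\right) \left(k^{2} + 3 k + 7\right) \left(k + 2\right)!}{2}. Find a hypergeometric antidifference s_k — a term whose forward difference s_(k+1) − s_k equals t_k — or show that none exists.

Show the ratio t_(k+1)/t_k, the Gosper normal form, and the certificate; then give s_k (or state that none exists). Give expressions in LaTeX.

r(k) = (k + 2)*(k + 3)*(3*k + (k + 1)**2 + 10)/(2*(k + 1)*(k**2 + 3*k + 7)) after simplifying.
Take A(k)=k/2 + 3/2, B(k)=1, C(k)=k**3 + 4*k**2 + 10*k + 7.
Solve (k/2 + 3/2)·f(k+1) − (1)·f(k) = k**3 + 4*k**2 + 10*k + 7.
d = 2 from the (1,0,3) case.
Match coefficients ⇒ f(k) = 2*(k**2 + k + 1).
R(k) = B(k−1)·f(k)/C(k) = 2*(k**2 + k + 1)/((k + 1)*(k**2 + 3*k + 7)); s_k = R·t_k = 3*(k**2 + k + 1)*factorial(k + 2)/2**k.
Verify: 3*(k + 1)*(k**2 + 3*k + 7)*factorial(k + 2)/(2*2**k) matches t_k.

s_k = 3 \cdot 2^{- k} \left(k^{2} + k + 1\right) \left(k + 2\right)!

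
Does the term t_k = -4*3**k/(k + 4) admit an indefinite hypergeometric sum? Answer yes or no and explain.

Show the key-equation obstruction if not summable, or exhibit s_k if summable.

No — negative degree bound, so no certificate f.

Ratio r(k) = 3*(k + 4)/(k + 5).
So A=3*k + 12 and B=k + 5, with C=1.
f must satisfy (3*k + 12)·f(k+1) − (k + 4)·f(k) = 1.
From deg A=1, deg B=1, deg C=0: d=-1.
Negative degree bound (-1): no f exists, t_k not Gosper-summable.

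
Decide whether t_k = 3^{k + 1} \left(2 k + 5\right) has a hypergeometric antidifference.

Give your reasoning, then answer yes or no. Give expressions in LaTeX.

The ratio is 3*(2*k + 7)/(2*k + 5).
So A=3 and B=1, with C=k + 5/2.
f must satisfy (3)·f(k+1) − (1)·f(k) = k + 5/2.
deg f ≤ 1 (via 0,0,1).
Match coefficients ⇒ f(k) = (k + 1)/2.
Certificate R = B(k−1)f/C = (k + 1)/(2*k + 5) gives s_k = 3**(k + 1)*(k + 1).
Check: Δs_k = 3**(k + 1)*(2*k + 5). ✓

Yes. s_k = 3^{k + 1} \left(k + 1\right).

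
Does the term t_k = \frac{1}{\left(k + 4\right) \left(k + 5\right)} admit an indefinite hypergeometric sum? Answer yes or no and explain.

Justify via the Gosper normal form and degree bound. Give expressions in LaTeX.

Yes. s_k = \frac{k}{4 \left(k + 4\right)}.

Ratio r(k) = (k + 4)/(k + 6).
Normal form (A,B,C) = (k + 4, k + 6, 1).
Set up (k + 4)·f(k+1) − (k + 5)·f(k) − (1) = 0.
deg f ≤ 1 (via 1,1,0).
Solving with deg f ≤ 1: f(k) = k/4.
So s_k = (B(k−1)f/C)·t_k = (k*(k + 5)/4)·t_k = k/(4*(k + 4)).
Verify: 1/(k**2 + 9*k + 20) matches t_k.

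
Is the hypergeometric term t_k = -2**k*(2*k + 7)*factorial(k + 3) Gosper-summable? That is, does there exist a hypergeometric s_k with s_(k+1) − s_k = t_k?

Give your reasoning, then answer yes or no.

Yes. s_k = -2**k*factorial(k + 3).

The ratio is 2*(k + 4)*(2*k + 9)/(2*k + 7).
Gosper form: A/B · C(k+1)/C(k) with A=2*k + 8, B=1, C=k + 7/2.
Key eq: (2*k + 8)·f(k+1) = (1)·f(k) + (k + 7/2).
deg f ≤ 0 (via 1,0,1).
Match coefficients ⇒ f(k) = 1/2.
Then R = B(k−1)f/C = 1/(2*k + 7), so s_k = R(k)·t_k = -2**k*factorial(k + 3).
Δs = -2**k*(2*k + 7)*factorial(k + 3), as required.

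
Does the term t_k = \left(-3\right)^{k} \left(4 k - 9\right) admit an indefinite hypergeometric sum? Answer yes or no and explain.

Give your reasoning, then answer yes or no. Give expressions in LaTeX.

Yes. s_k = \left(-3\right)^{k} \left(3 - k\right).

t_(k+1)/t_k = 3*(5 - 4*k)/(4*k - 9).
Take A(k)=-3, B(k)=1, C(k)=k - 9/4.
Solve (-3)·f(k+1) − (1)·f(k) = k - 9/4.
d = 1 from the (0,0,1) case.
Coefficient equations give f(k) = -(k - 3)/4.
So s_k = (B(k−1)f/C)·t_k = (-(k - 3)/(4*k - 9))·t_k = (-3)**k*(3 - k).
s_(k+1) − s_k = (-3)**k*(4*k - 9) = t_k.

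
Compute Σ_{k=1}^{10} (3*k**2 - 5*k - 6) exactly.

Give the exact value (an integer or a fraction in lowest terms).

Ratio r(k) = (3*k**2 + k - 8)/(3*k**2 - 5*k - 6).
Normal form (A,B,C) = (1, 1, k**2 - 5*k/3 - 2).
Need (1)·f(k+1) − (1)·f(k) = k**2 - 5*k/3 - 2.
d = 3 from the (0,0,2) case.
Solve for f: f(k) = k*(k**2 - 4*k - 3)/3 (degree 3 ≤ 3).
Then R = B(k−1)f/C = k*(k**2 - 4*k - 3)/(3*k**2 - 5*k - 6), so s_k = R(k)·t_k = k*(k**2 - 4*k - 3).
Δs = 3*k**2 - 5*k - 6, as required.
Telescoping: Σ = s_(11) − s_(1) = 814 − (-6) = 820.

Σ = 820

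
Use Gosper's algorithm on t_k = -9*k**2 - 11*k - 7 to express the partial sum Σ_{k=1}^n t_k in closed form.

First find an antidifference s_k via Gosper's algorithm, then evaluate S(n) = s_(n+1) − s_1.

S(n) = n*(-3*n**2 - 10*n - 14)

Step 1: r(k) = (9*k**2 + 29*k + 27)/(9*k**2 + 11*k + 7).
Normal form (A,B,C) = (1, 1, k**2 + 11*k/9 + 7/9).
Solve (1)·f(k+1) − (1)·f(k) = k**2 + 11*k/9 + 7/9.
Degrees (0,0,2) ⇒ d ≤ 3.
Solving with deg f ≤ 3: f(k) = k*(3*k**2 + k + 3)/9.
R(k) = B(k−1)·f(k)/C(k) = k*(3*k**2 + k + 3)/(9*k**2 + 11*k + 7); s_k = R·t_k = k*(-3*k**2 - k - 3).
Verify: -9*k**2 - 11*k - 7 matches t_k.
Evaluate: s_(n+1) = -3*n**3 - 10*n**2 - 14*n - 7; subtract s_(1) = -7 ⇒ S(n) = n*(-3*n**2 - 10*n - 14).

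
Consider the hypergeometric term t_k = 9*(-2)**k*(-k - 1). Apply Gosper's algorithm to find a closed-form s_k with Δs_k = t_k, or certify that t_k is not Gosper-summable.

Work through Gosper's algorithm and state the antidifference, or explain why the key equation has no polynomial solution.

s_k = (-2)**k*(3*k + 1)

The ratio is 2*(-k - 2)/(k + 1).
Normal form (A,B,C) = (-2, 1, k + 1).
Solve (-2)·f(k+1) − (1)·f(k) = k + 1.
Degrees (0,0,1) ⇒ d ≤ 1.
Match coefficients ⇒ f(k) = -(3*k + 1)/9.
R(k) = B(k−1)·f(k)/C(k) = -(3*k + 1)/(9*(k + 1)); s_k = R·t_k = (-2)**k*(3*k + 1).
s_(k+1) − s_k = 9*(-2)**k*(-k - 1) = t_k.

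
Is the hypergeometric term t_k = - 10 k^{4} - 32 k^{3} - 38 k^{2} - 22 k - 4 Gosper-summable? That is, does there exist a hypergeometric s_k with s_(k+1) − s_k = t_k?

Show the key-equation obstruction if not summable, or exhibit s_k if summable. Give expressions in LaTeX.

Yes. s_k = - 2 k^{5} - 3 k^{4} + k.

r(k) = (5*k**4 + 36*k**3 + 97*k**2 + 117*k + 53)/(5*k**4 + 16*k**3 + 19*k**2 + 11*k + 2) after simplifying.
Take A(k)=1, B(k)=1, C(k)=k**4 + 16*k**3/5 + 19*k**2/5 + 11*k/5 + 2/5.
Need (1)·f(k+1) − (1)·f(k) = k**4 + 16*k**3/5 + 19*k**2/5 + 11*k/5 + 2/5.
d = 5 from the (0,0,4) case.
Solving with deg f ≤ 5: f(k) = k*(k**2 + k - 1)*(2*k**2 + k + 1)/10.
So s_k = (B(k−1)f/C)·t_k = (k*(k**2 + k - 1)*(2*k**2 + k + 1)/(2*(5*k**4 + 16*k**3 + 19*k**2 + 11*k + 2)))·t_k = -2*k**5 - 3*k**4 + k.
Δs = -10*k**4 - 32*k**3 - 38*k**2 - 22*k - 4, as required.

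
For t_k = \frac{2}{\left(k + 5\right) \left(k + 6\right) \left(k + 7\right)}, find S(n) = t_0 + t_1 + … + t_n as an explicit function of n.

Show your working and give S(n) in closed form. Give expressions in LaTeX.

t_(k+1)/t_k = (k + 5)/(k + 8).
A = k + 5, B = k + 8, C = 1.
f must satisfy (k + 5)·f(k+1) − (k + 7)·f(k) = 1.
Degrees (1,1,0) ⇒ d ≤ 2.
Match coefficients ⇒ f(k) = k*(k + 11)/60.
R(k) = B(k−1)·f(k)/C(k) = k*(k + 7)*(k + 11)/60; s_k = R·t_k = k*(k + 11)/(30*(k + 5)*(k + 6)).
s_(k+1) − s_k = 2/(k**3 + 18*k**2 + 107*k + 210) = t_k.
Σ_(k=0)^n t_k = s_(n+1) − s_(0) = ((n**2 + 13*n + 12)/(30*(n**2 + 13*n + 42))) − (0), i.e. (n**2 + 13*n + 12)/(30*(n**2 + 13*n + 42)).

S(n) = \frac{n^{2} + 13 n + 12}{30 \left(n^{2} + 13 n + 42\right)}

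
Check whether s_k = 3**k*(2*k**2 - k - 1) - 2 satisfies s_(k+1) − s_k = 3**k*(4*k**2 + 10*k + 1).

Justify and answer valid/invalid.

Valid — Δs_k = t_k.

s_(k+1) = 3**(k + 1)*(-k + 2*(k + 1)**2 - 2) - 2
s_(k+1) − s_k = 3**k*(4*k**2 + 10*k + 1)
(s_(k+1) − s_k) − t_k = 0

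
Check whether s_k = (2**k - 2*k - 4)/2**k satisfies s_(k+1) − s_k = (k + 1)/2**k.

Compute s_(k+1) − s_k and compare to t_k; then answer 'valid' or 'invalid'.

Valid: the claim telescopes to t_k.

s_(k+1) = (2**k - k - 3)/2**k
s_(k+1) − s_k = (k + 1)/2**k
(s_(k+1) − s_k) − t_k = 0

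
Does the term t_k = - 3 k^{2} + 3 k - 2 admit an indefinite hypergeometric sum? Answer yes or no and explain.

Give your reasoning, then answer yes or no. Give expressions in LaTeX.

Step 1: r(k) = (3*k**2 + 3*k + 2)/(3*k**2 - 3*k + 2).
A = 1, B = 1, C = k**2 - k + 2/3.
Solve (1)·f(k+1) − (1)·f(k) = k**2 - k + 2/3.
deg f ≤ 3 (via 0,0,2).
Solving with deg f ≤ 3: f(k) = k*(k**2 - 3*k + 4)/3.
Get s_k = R·t_k = k*(-k**2 + 3*k - 4) with R(k) = B(k−1)f(k)/C(k) = k*(k**2 - 3*k + 4)/(3*k**2 - 3*k + 2).
s_(k+1) − s_k = -3*k**2 + 3*k - 2 = t_k.

Yes. s_k = k \left(- k^{2} + 3 k - 4\right).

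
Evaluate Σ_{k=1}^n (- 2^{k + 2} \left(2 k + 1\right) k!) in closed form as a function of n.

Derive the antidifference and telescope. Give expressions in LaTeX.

S(n) = - 8 \cdot 2^{n} \left(n + 1\right)! + 8

The ratio is 2*(k + 1)*(2*k + 3)/(2*k + 1).
Take A(k)=2*k + 2, B(k)=1, C(k)=k + 1/2.
Key eq: (2*k + 2)·f(k+1) = (1)·f(k) + (k + 1/2).
deg f ≤ 0 (via 1,0,1).
A polynomial solution: f(k) = 1/2.
Then R = B(k−1)f/C = 1/(2*k + 1), so s_k = R(k)·t_k = -2**(k + 2)*factorial(k).
Δs = -2**(k + 2)*(2*k + 1)*factorial(k), as required.
Σ_(k=1)^n t_k = s_(n+1) − s_(1) = (-2**(n + 3)*factorial(n + 1)) − (-8), i.e. -8*2**n*factorial(n + 1) + 8.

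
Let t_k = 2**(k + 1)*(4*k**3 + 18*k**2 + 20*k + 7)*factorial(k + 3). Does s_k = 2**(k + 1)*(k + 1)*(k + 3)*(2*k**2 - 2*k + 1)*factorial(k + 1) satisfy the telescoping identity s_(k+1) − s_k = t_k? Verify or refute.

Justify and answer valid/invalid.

s_(k+1) = 2**(k + 2)*(k + 2)*(k + 4)*(2*k**2 + 2*k + 1)*factorial(k + 2)
s_(k+1) − s_k = 2**(k + 1)*(4*k**5 + 34*k**4 + 108*k**3 + 161*k**2 + 106*k + 29)*factorial(k + 1)
(s_(k+1) − s_k) − t_k = -2**(k + 1)*(4*k**4 + 26*k**3 + 54*k**2 + 49*k + 13)*factorial(k + 1)

Invalid: residual -2**(k + 1)*(4*k**4 + 26*k**3 + 54*k**2 + 49*k + 13)*factorial(k + 1) ≠ 0.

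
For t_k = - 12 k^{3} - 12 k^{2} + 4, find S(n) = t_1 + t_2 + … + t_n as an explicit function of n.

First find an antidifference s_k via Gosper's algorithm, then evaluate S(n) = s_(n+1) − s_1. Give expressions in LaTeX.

r(k) = (3*(k + 1)**3 + 3*(k + 1)**2 - 1)/(3*k**3 + 3*k**2 - 1) after simplifying.
Take A(k)=1, B(k)=1, C(k)=k**3 + k**2 - 1/3.
Need (1)·f(k+1) − (1)·f(k) = k**3 + k**2 - 1/3.
d = 4 from the (0,0,3) case.
Coefficient equations give f(k) = k*(3*k**3 - 2*k**2 - 3*k - 2)/12.
Certificate R = B(k−1)f/C = k*(3*k**3 - 2*k**2 - 3*k - 2)/(4*(3*k**3 + 3*k**2 - 1)) gives s_k = k*(-3*k**3 + 2*k**2 + 3*k + 2).
Verify: -12*k**3 - 12*k**2 + 4 matches t_k.
Evaluate: s_(n+1) = -3*n**4 - 10*n**3 - 9*n**2 + 2*n + 4; subtract s_(1) = 4 ⇒ S(n) = n*(-3*n**3 - 10*n**2 - 9*n + 2).

S(n) = n \left(- 3 n^{3} - 10 n^{2} - 9 n + 2\right)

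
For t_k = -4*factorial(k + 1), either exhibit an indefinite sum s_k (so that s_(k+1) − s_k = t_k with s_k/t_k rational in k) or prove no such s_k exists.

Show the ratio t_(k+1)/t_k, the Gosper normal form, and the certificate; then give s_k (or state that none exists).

none — t_k is not Gosper-summable

Step 1: r(k) = k + 2.
Take A(k)=k + 2, B(k)=1, C(k)=1.
Set up (k + 2)·f(k+1) − (1)·f(k) − (1) = 0.
Bound: deg f ≤ -1.
Bound -1 < 0, so the key equation has no polynomial solution.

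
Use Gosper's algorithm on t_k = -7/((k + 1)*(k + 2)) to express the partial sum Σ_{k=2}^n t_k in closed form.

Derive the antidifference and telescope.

The ratio is (k + 1)/(k + 3).
So A=k + 1 and B=k + 3, with C=1.
Set up (k + 1)·f(k+1) − (k + 2)·f(k) − (1) = 0.
Bound: deg f ≤ 1.
Solving with deg f ≤ 1: f(k) = k.
R(k) = B(k−1)·f(k)/C(k) = k*(k + 2); s_k = R·t_k = -7*k/(k + 1).
Verify: -7/(k**2 + 3*k + 2) matches t_k.
s_(n+1) = 7*(-n - 1)/(n + 2) and s_(2) = -14/3, so S(n) = 7*(1 - n)/(3*(n + 2)).

S(n) = 7*(1 - n)/(3*(n + 2))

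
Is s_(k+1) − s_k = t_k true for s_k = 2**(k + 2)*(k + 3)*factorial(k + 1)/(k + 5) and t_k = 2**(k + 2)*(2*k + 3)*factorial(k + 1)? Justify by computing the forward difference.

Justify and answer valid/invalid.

Invalid: residual -2**(k + 3)*(2*k**2 + 13*k + 14)*factorial(k + 1)/((k + 5)*(k + 6)) ≠ 0.

s_(k+1) = 2**(k + 3)*(k + 4)*factorial(k + 2)/(k + 6)
s_(k+1) − s_k = 2**(k + 2)*(2*k**3 + 21*k**2 + 67*k + 62)*factorial(k + 1)/((k + 5)*(k + 6))
(s_(k+1) − s_k) − t_k = -2**(k + 3)*(2*k**2 + 13*k + 14)*factorial(k + 1)/((k + 5)*(k + 6))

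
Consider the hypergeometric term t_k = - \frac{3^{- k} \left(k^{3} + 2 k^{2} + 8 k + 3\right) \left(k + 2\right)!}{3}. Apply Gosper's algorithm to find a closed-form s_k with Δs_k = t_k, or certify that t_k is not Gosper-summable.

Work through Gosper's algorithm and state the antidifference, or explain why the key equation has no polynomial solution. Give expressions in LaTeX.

t_(k+1)/t_k = (k**4 + 8*k**3 + 30*k**2 + 59*k + 42)/(3*(k**3 + 2*k**2 + 8*k + 3)).
So A=k/3 + 1 and B=1, with C=k**3 + 2*k**2 + 8*k + 3.
Set up (k/3 + 1)·f(k+1) − (1)·f(k) − (k**3 + 2*k**2 + 8*k + 3) = 0.
From deg A=1, deg B=0, deg C=3: d=2.
Match coefficients ⇒ f(k) = 3*(k**2 + 1).
Get s_k = R·t_k = -(k**2 + 1)*factorial(k + 2)/3**k with R(k) = B(k−1)f(k)/C(k) = 3*(k**2 + 1)/(k**3 + 2*k**2 + 8*k + 3).
Check: Δs_k = -(k**3 + 2*k**2 + 8*k + 3)*factorial(k + 2)/(3*3**k). ✓

s_k = - 3^{- k} \left(k^{2} + 1\right) \left(k + 2\right)!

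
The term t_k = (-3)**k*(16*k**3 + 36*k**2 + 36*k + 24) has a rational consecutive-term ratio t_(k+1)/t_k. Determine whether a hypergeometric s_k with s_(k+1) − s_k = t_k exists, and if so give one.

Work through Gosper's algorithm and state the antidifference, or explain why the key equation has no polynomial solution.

s_k = (-3)**k*(-4*k**3 - 3)

t_(k+1)/t_k = 3*(-4*k**3 - 21*k**2 - 39*k - 28)/(4*k**3 + 9*k**2 + 9*k + 6).
So A=-3 and B=1, with C=k**3 + 9*k**2/4 + 9*k/4 + 3/2.
Key eq: (-3)·f(k+1) = (1)·f(k) + (k**3 + 9*k**2/4 + 9*k/4 + 3/2).
From deg A=0, deg B=0, deg C=3: d=3.
A polynomial solution: f(k) = -(4*k**3 + 3)/16.
R(k) = B(k−1)·f(k)/C(k) = -(4*k**3 + 3)/(4*(4*k**3 + 9*k**2 + 9*k + 6)); s_k = R·t_k = (-3)**k*(-4*k**3 - 3).
Check: Δs_k = 4*(-3)**k*(k**3 + 3*(k + 1)**3 + 3). ✓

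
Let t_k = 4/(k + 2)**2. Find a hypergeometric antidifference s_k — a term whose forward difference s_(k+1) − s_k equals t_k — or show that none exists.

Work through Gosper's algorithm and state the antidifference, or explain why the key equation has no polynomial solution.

The ratio is (k + 2)**2/(k + 3)**2.
Take A(k)=k**2 + 4*k + 4, B(k)=k**2 + 6*k + 9, C(k)=1.
Set up (k**2 + 4*k + 4)·f(k+1) − (k**2 + 4*k + 4)·f(k) − (1) = 0.
d = 0 from the (2,2,0) case.
Generic f = c0 gives residual -1; -1 = 0 cannot hold, so t_k is not Gosper-summable.

none — t_k is not Gosper-summable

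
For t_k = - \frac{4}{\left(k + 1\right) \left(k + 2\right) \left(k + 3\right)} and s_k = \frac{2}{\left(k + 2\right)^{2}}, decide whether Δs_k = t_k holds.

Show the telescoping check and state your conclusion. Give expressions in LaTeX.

s_(k+1) = 2/(k + 3)**2
s_(k+1) − s_k = 2/(k + 3)**2 - 2/(k + 2)**2
(s_(k+1) − s_k) − t_k = 2*(3*k + 7)/(k**5 + 11*k**4 + 47*k**3 + 97*k**2 + 96*k + 36)

Invalid: residual \frac{2 \left(3 k + 7\right)}{k^{5} + 11 k^{4} + 47 k^{3} + 97 k^{2} + 96 k + 36} ≠ 0.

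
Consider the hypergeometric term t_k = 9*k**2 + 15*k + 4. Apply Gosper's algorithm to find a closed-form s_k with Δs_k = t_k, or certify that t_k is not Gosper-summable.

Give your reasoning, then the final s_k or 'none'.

t_(k+1)/t_k = (3*k + 7)/(3*k + 1).
So A=1 and B=1, with C=k**2 + 5*k/3 + 4/9.
Set up (1)·f(k+1) − (1)·f(k) − (k**2 + 5*k/3 + 4/9) = 0.
deg f ≤ 3 (via 0,0,2).
Solve for f: f(k) = k*(3*k**2 + 3*k - 2)/9 (degree 3 ≤ 3).
Certificate R = B(k−1)f/C = k*(3*k**2 + 3*k - 2)/((3*k + 1)*(3*k + 4)) gives s_k = k*(3*k**2 + 3*k - 2).
Check: Δs_k = 9*k**2 + 15*k + 4. ✓

s_k = k*(3*k**2 + 3*k - 2)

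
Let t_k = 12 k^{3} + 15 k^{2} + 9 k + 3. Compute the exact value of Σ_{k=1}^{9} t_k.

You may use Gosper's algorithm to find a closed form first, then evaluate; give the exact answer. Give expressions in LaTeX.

Step 1: r(k) = (4*k**3 + 17*k**2 + 25*k + 13)/(4*k**3 + 5*k**2 + 3*k + 1).
Take A(k)=1, B(k)=1, C(k)=k**3 + 5*k**2/4 + 3*k/4 + 1/4.
Set up (1)·f(k+1) − (1)·f(k) − (k**3 + 5*k**2/4 + 3*k/4 + 1/4) = 0.
Bound: deg f ≤ 4.
Match coefficients ⇒ f(k) = k*(3*k**3 - k**2 + 1)/12.
Then R = B(k−1)f/C = k*(3*k**3 - k**2 + 1)/(3*(4*k**3 + 5*k**2 + 3*k + 1)), so s_k = R(k)·t_k = 3*k**4 - k**3 + k.
Verify: 12*k**3 + 15*k**2 + 9*k + 3 matches t_k.
Evaluate s at k=10 and k=1: 29010 and 3; difference 29007.

Σ = 29007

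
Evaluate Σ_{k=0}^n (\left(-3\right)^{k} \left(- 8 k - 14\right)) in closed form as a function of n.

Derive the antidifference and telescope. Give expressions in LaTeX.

S(n) = - 6 \left(-3\right)^{n} n - 12 \left(-3\right)^{n} - 2

The ratio is 3*(-4*k - 11)/(4*k + 7).
Normal form (A,B,C) = (-3, 1, k + 7/4).
Set up (-3)·f(k+1) − (1)·f(k) − (k + 7/4) = 0.
From deg A=0, deg B=0, deg C=1: d=1.
A polynomial solution: f(k) = -(k + 1)/4.
So s_k = (B(k−1)f/C)·t_k = (-(k + 1)/(4*k + 7))·t_k = 2*(-3)**k*(k + 1).
Check: Δs_k = (-3)**k*(-8*k - 14). ✓
Evaluate: s_(n+1) = (-3)**(n + 1)*(2*n + 4); subtract s_(0) = 2 ⇒ S(n) = -6*(-3)**n*n - 12*(-3)**n - 2.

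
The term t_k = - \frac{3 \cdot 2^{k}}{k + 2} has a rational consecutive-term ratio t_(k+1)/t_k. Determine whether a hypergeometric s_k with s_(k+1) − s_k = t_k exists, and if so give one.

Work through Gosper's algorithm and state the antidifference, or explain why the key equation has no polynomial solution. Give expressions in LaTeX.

none — t_k is not Gosper-summable

Compute t_(k+1)/t_k: get 2*(k + 2)/(k + 3).
Take A(k)=2*k + 4, B(k)=k + 3, C(k)=1.
Key eq: (2*k + 4)·f(k+1) = (k + 2)·f(k) + (1).
Degrees (1,1,0) ⇒ d ≤ -1.
Negative degree bound (-1): no f exists, t_k not Gosper-summable.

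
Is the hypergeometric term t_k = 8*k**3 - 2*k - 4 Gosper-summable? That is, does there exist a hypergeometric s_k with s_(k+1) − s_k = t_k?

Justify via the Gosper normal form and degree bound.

Yes. s_k = k*(2*k**3 - 4*k**2 + k - 3).

The ratio is (k - 4*(k + 1)**3 + 3)/(-4*k**3 + k + 2).
Take A(k)=1, B(k)=1, C(k)=k**3 - k/4 - 1/2.
f must satisfy (1)·f(k+1) − (1)·f(k) = k**3 - k/4 - 1/2.
Degrees (0,0,3) ⇒ d ≤ 4.
Solving with deg f ≤ 4: f(k) = k*(2*k**3 - 4*k**2 + k - 3)/8.
R(k) = B(k−1)·f(k)/C(k) = k*(2*k**3 - 4*k**2 + k - 3)/(2*(4*k**3 - k - 2)); s_k = R·t_k = k*(2*k**3 - 4*k**2 + k - 3).
Verify: 8*k**3 - 2*k - 4 matches t_k.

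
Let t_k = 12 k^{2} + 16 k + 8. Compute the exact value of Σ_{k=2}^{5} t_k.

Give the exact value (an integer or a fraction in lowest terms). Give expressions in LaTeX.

Ratio r(k) = (3*k**2 + 10*k + 9)/(3*k**2 + 4*k + 2).
Factor: A=1; B=1; C=k**2 + 4*k/3 + 2/3.
Solve (1)·f(k+1) − (1)·f(k) = k**2 + 4*k/3 + 2/3.
d = 3 from the (0,0,2) case.
Match coefficients ⇒ f(k) = k*(2*k**2 + k + 1)/6.
Certificate R = B(k−1)f/C = k*(2*k**2 + k + 1)/(2*(3*k**2 + 4*k + 2)) gives s_k = 2*k*(2*k**2 + k + 1).
s_(k+1) − s_k = 12*k**2 + 16*k + 8 = t_k.
Evaluate s at k=6 and k=2: 948 and 44; difference 904.

Σ = 904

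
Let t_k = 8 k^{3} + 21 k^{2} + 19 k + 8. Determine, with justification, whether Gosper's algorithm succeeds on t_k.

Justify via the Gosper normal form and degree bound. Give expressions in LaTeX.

The ratio is (8*k**3 + 45*k**2 + 85*k + 56)/(8*k**3 + 21*k**2 + 19*k + 8).
So A=1 and B=1, with C=k**3 + 21*k**2/8 + 19*k/8 + 1.
Need (1)·f(k+1) − (1)·f(k) = k**3 + 21*k**2/8 + 19*k/8 + 1.
Degrees (0,0,3) ⇒ d ≤ 4.
A polynomial solution: f(k) = k*(2*k**3 + 3*k**2 + k + 2)/8.
Certificate R = B(k−1)f/C = k*(2*k**3 + 3*k**2 + k + 2)/(8*k**3 + 21*k**2 + 19*k + 8) gives s_k = k*(2*k**3 + 3*k**2 + k + 2).
Δs = 8*k**3 + 21*k**2 + 19*k + 8, as required.

Yes. s_k = k \left(2 k^{3} + 3 k^{2} + k + 2\right).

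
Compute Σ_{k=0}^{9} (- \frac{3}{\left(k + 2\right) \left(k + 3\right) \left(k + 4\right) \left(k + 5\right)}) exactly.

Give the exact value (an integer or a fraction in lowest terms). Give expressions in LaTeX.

Σ = -15/364

Ratio r(k) = (k + 2)/(k + 6).
A = k + 2, B = k + 6, C = 1.
Solve (k + 2)·f(k+1) − (k + 5)·f(k) = 1.
Bound: deg f ≤ 3.
Match coefficients ⇒ f(k) = k*(k**2 + 9*k + 26)/72.
Get s_k = R·t_k = k*(-k**2 - 9*k - 26)/(24*(k + 2)*(k + 3)*(k + 4)) with R(k) = B(k−1)f(k)/C(k) = k*(k + 5)*(k**2 + 9*k + 26)/72.
Check: Δs_k = -3/(k**4 + 14*k**3 + 71*k**2 + 154*k + 120). ✓
Σ_(k=0)^(9) t_k = s_(10) − s_(0) = -15/364 − (0) = -15/364.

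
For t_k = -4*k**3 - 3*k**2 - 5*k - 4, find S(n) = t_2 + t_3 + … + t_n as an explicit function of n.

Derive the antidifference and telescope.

r(k) = (4*k**3 + 15*k**2 + 23*k + 16)/(4*k**3 + 3*k**2 + 5*k + 4) after simplifying.
Normal form (A,B,C) = (1, 1, k**3 + 3*k**2/4 + 5*k/4 + 1).
Solve (1)·f(k+1) − (1)·f(k) = k**3 + 3*k**2/4 + 5*k/4 + 1.
Bound: deg f ≤ 4.
Match coefficients ⇒ f(k) = k*(k**3 - k**2 + 2*k + 2)/4.
Get s_k = R·t_k = k*(-k**3 + k**2 - 2*k - 2) with R(k) = B(k−1)f(k)/C(k) = k*(k**3 - k**2 + 2*k + 2)/(4*k**3 + 3*k**2 + 5*k + 4).
s_(k+1) − s_k = -4*k**3 - 3*k**2 - 5*k - 4 = t_k.
Telescope: S(n) = s_(n+1) − s_(2) = -n**4 - 3*n**3 - 5*n**2 - 7*n - 4 − (-20) = -n**4 - 3*n**3 - 5*n**2 - 7*n + 16.

S(n) = -n**4 - 3*n**3 - 5*n**2 - 7*n + 16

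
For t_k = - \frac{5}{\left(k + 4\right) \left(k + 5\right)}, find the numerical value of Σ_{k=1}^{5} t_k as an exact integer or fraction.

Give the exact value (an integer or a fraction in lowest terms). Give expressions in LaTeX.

Σ = -1/2

t_(k+1)/t_k = (k + 4)/(k + 6).
So A=k + 4 and B=k + 6, with C=1.
Set up (k + 4)·f(k+1) − (k + 5)·f(k) − (1) = 0.
Bound: deg f ≤ 1.
Solving with deg f ≤ 1: f(k) = k/4.
Certificate R = B(k−1)f/C = k*(k + 5)/4 gives s_k = -5*k/(4*k + 16).
Verify: -5/(k**2 + 9*k + 20) matches t_k.
Σ_(k=1)^(5) t_k = s_(6) − s_(1) = -3/4 − (-1/4) = -1/2.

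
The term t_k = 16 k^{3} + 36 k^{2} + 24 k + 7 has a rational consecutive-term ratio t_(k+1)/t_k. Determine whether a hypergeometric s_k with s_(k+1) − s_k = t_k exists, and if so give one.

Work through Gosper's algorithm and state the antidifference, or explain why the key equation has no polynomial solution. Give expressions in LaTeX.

s_k = k \left(4 k^{3} + 4 k^{2} - 2 k + 1\right)

Compute t_(k+1)/t_k: get (16*k**3 + 84*k**2 + 144*k + 83)/(16*k**3 + 36*k**2 + 24*k + 7).
A = 1, B = 1, C = k**3 + 9*k**2/4 + 3*k/2 + 7/16.
Set up (1)·f(k+1) − (1)·f(k) − (k**3 + 9*k**2/4 + 3*k/2 + 7/16) = 0.
Degrees (0,0,3) ⇒ d ≤ 4.
Coefficient equations give f(k) = k*(4*k**3 + 4*k**2 - 2*k + 1)/16.
Then R = B(k−1)f/C = k*(4*k**3 + 4*k**2 - 2*k + 1)/(16*k**3 + 36*k**2 + 24*k + 7), so s_k = R(k)·t_k = k*(4*k**3 + 4*k**2 - 2*k + 1).
s_(k+1) − s_k = 16*k**3 + 36*k**2 + 24*k + 7 = t_k.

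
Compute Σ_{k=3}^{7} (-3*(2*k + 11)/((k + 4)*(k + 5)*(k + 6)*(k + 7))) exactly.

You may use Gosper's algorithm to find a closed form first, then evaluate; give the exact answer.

Σ = -5/168

The ratio is (k + 4)*(2*k + 13)/((k + 8)*(2*k + 11)).
Take A(k)=k + 4, B(k)=k + 8, C(k)=k + 11/2.
Set up (k + 4)·f(k+1) − (k + 7)·f(k) − (k + 11/2) = 0.
Bound: deg f ≤ 3.
Match coefficients ⇒ f(k) = k*(k + 5)*(k + 10)/48.
Then R = B(k−1)f/C = k*(k + 5)*(k + 7)*(k + 10)/(24*(2*k + 11)), so s_k = R(k)·t_k = k*(-k - 10)/(8*(k**2 + 10*k + 24)).
Verify: 3*(-2*k - 11)/(k**4 + 22*k**3 + 179*k**2 + 638*k + 840) matches t_k.
Evaluate s at k=8 and k=3: -3/28 and -13/168; difference -5/168.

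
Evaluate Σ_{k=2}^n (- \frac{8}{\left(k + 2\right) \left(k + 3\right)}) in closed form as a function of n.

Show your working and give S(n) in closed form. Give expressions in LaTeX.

t_(k+1)/t_k = (k + 2)/(k + 4).
Take A(k)=k + 2, B(k)=k + 4, C(k)=1.
Solve (k + 2)·f(k+1) − (k + 3)·f(k) = 1.
Degrees (1,1,0) ⇒ d ≤ 1.
A polynomial solution: f(k) = k/2.
So s_k = (B(k−1)f/C)·t_k = (k*(k + 3)/2)·t_k = -4*k/(k + 2).
Δs = -8/(k**2 + 5*k + 6), as required.
Telescope: S(n) = s_(n+1) − s_(2) = 4*(-n - 1)/(n + 3) − (-2) = 2*(1 - n)/(n + 3).

S(n) = \frac{2 \left(1 - n\right)}{n + 3}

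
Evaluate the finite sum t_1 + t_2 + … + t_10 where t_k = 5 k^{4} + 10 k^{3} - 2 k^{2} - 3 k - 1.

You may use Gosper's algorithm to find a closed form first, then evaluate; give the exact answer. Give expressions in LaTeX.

r(k) = (5*k**4 + 30*k**3 + 58*k**2 + 43*k + 9)/(5*k**4 + 10*k**3 - 2*k**2 - 3*k - 1) after simplifying.
A = 1, B = 1, C = k**4 + 2*k**3 - 2*k**2/5 - 3*k/5 - 1/5.
Need (1)·f(k+1) − (1)·f(k) = k**4 + 2*k**3 - 2*k**2/5 - 3*k/5 - 1/5.
Degrees (0,0,4) ⇒ d ≤ 5.
Solve for f: f(k) = k**2*(k**3 - 4*k + 2)/5 (degree 5 ≤ 5).
Get s_k = R·t_k = k**2*(k**3 - 4*k + 2) with R(k) = B(k−1)f(k)/C(k) = k**2*(k**3 - 4*k + 2)/(5*k**4 + 10*k**3 - 2*k**2 - 3*k - 1).
s_(k+1) − s_k = 5*k**4 + 10*k**3 - 2*k**2 - 3*k - 1 = t_k.
Telescoping: Σ = s_(11) − s_(1) = 155969 − (-1) = 155970.

Σ = 155970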